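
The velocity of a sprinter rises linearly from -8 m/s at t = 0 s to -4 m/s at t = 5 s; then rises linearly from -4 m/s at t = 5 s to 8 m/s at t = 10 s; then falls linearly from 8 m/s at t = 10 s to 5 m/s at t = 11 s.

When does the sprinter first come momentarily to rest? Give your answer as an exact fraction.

v changes sign on 5–10 s (from -4 to 8); the graph is linear there, so v = 0 at t = 5 + (4)·(10 − 5)/(8 − -4) = 20/3 s.

t = 20/3 s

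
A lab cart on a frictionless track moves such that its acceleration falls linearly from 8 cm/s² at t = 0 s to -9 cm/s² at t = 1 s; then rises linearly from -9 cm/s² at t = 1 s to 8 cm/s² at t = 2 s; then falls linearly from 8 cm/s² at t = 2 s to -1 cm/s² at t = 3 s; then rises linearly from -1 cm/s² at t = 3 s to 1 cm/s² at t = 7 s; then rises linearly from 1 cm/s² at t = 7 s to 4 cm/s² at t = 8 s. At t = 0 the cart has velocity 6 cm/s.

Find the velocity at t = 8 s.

Δv equals the area under the a-t graph; then v = v₀ + Δv.
0–1 s: ½(8 + -9)(1) = -0.5 cm/s
1–2 s: ½(-9 + 8)(1) = -0.5 cm/s
2–3 s: ½(8 + -1)(1) = 3.5 cm/s
3–7 s: ½(-1 + 1)(4) = 0 cm/s
7–8 s: ½(1 + 4)(1) = 2.5 cm/s
Δv = 5 cm/s, so v(8) = 6 + (5) = 11 cm/s.

11 cm/s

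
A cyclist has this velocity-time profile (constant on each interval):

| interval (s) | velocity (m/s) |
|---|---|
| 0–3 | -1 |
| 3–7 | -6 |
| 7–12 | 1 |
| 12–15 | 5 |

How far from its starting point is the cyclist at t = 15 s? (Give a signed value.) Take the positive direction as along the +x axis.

-7 m

Net displacement equals the area under the velocity-time graph (areas below the axis count negative).
0–3 s: -1 × 3 = -3 m
3–7 s: -6 × 4 = -24 m
7–12 s: 1 × 5 = 5 m
12–15 s: 5 × 3 = 15 m
Net displacement = -7 m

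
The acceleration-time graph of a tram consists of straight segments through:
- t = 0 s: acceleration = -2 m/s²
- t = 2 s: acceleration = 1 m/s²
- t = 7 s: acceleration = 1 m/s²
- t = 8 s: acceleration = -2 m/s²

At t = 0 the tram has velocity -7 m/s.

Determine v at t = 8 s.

Δv equals the area under the a-t graph; then v = v₀ + Δv.
0–2 s: ½(-2 + 1)(2) = -1 m/s
2–7 s: 1 × 5 = 5 m/s
7–8 s: ½(1 + -2)(1) = -0.5 m/s
Δv = 3.5 m/s, so v(8) = -7 + (3.5) = -3.5 m/s.

-3.5 m/s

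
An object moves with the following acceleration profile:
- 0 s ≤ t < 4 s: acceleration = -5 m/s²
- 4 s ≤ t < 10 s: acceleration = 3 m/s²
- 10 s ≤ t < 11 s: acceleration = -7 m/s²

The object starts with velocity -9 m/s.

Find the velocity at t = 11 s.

-18 m/s

Δv equals the area under the a-t graph; then v = v₀ + Δv.
0–4 s: -5 × 4 = -20 m/s
4–10 s: 3 × 6 = 18 m/s
10–11 s: -7 × 1 = -7 m/s
Δv = -9 m/s, so v(11) = -9 + (-9) = -18 m/s.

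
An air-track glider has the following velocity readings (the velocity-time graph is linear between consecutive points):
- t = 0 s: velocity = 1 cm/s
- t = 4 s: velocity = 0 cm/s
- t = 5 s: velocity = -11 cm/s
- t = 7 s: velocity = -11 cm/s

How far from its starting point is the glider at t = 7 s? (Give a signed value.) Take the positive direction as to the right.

-25.5 cm

Displacement is the signed area under the v-t curve.
0–4 s: ½(1 + 0)(4) = 2 cm
4–5 s: ½(0 + -11)(1) = -5.5 cm
5–7 s: -11 × 2 = -22 cm
Net displacement = -25.5 cm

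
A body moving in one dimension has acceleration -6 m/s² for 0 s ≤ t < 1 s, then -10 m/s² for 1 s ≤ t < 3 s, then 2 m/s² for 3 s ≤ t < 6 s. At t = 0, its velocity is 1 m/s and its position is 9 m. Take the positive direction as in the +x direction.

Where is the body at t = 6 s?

On each constant-a segment, Δv = aΔt and Δx = v₀Δt + ½aΔt²; chain segment to segment.
0–1 s: v starts 1 m/s; Δx = 1·1 + ½·-6·1² = -2 m; v ends -5 m/s.
1–3 s: v starts -5 m/s; Δx = -5·2 + ½·-10·2² = -30 m; v ends -25 m/s.
3–6 s: v starts -25 m/s; Δx = -25·3 + ½·2·3² = -66 m; v ends -19 m/s.
x(6) = 9 + Σ Δx = -89 m.

-89 m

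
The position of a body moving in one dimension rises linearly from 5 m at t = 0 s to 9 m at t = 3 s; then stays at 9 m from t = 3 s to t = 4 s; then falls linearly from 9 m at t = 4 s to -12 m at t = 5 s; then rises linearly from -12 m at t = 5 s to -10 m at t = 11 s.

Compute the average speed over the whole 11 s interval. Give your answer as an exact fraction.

27/11 m/s

Average speed = (total path length)/(elapsed time); on a piecewise-linear x-t graph the path length is Σ|Δx|.
0–3 s: |Δx| = |9 − 5| = 4 m
3–4 s: |Δx| = |9 − 9| = 0 m
4–5 s: |Δx| = |-12 − 9| = 21 m
5–11 s: |Δx| = |-10 − -12| = 2 m
Total path = 27 m; average speed = 27/11 = 27/11 m/s.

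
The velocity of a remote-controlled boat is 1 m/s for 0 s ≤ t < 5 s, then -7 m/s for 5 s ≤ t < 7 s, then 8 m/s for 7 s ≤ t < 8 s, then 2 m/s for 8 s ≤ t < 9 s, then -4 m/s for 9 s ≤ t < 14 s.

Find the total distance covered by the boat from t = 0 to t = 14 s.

49 m

Distance (not displacement) is the total path length: add the absolute areas under v-t.
0–5 s: |1| × 5 = 5 m
5–7 s: |-7| × 2 = 14 m
7–8 s: |8| × 1 = 8 m
8–9 s: |2| × 1 = 2 m
9–14 s: |-4| × 5 = 20 m
Total distance = 49 m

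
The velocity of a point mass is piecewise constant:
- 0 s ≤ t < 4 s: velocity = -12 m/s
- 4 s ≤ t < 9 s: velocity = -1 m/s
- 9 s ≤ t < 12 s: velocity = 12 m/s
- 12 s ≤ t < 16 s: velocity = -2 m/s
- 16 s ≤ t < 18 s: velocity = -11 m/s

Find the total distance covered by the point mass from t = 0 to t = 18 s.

Total distance travelled is ∫|v| dt — sum the magnitudes of each area piece.
0–4 s: |-12| × 4 = 48 m
4–9 s: |-1| × 5 = 5 m
9–12 s: |12| × 3 = 36 m
12–16 s: |-2| × 4 = 8 m
16–18 s: |-11| × 2 = 22 m
Total distance = 119 m

119 m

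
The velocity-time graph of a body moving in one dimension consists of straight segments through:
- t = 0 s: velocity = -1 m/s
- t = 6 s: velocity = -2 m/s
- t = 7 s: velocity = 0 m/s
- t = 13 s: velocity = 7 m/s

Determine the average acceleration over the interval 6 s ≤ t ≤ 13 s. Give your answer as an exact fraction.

Average acceleration = Δv/Δt = (7 − -2)/(13 − 6) = 9/7 m/s².

9/7 m/s²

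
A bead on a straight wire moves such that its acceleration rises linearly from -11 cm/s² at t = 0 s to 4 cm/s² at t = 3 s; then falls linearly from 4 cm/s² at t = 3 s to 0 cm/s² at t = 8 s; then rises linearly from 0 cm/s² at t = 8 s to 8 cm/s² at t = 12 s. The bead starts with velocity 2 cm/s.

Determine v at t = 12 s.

17.5 cm/s

Δv equals the area under the a-t graph; then v = v₀ + Δv.
0–3 s: ½(-11 + 4)(3) = -10.5 cm/s
3–8 s: ½(4 + 0)(5) = 10 cm/s
8–12 s: ½(0 + 8)(4) = 16 cm/s
Δv = 15.5 cm/s, so v(12) = 2 + (15.5) = 17.5 cm/s.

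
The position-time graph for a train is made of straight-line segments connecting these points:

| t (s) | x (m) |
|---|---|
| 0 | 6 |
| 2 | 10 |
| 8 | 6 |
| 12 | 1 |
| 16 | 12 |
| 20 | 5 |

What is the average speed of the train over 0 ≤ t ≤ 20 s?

1.55 m/s

Average speed = (total path length)/(elapsed time); on a piecewise-linear x-t graph the path length is Σ|Δx|.
0–2 s: |Δx| = |10 − 6| = 4 m
2–8 s: |Δx| = |6 − 10| = 4 m
8–12 s: |Δx| = |1 − 6| = 5 m
12–16 s: |Δx| = |12 − 1| = 11 m
16–20 s: |Δx| = |5 − 12| = 7 m
Total path = 31 m; average speed = 31/20 = 1.55 m/s.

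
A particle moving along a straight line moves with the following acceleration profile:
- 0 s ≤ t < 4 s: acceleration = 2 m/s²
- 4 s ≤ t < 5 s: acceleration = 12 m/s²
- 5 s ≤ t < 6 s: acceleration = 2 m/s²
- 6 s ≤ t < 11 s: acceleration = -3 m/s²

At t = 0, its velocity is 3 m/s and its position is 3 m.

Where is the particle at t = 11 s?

On each constant-a segment, Δv = aΔt and Δx = v₀Δt + ½aΔt²; chain segment to segment.
0–4 s: v starts 3 m/s; Δx = 3·4 + ½·2·4² = 28 m; v ends 11 m/s.
4–5 s: v starts 11 m/s; Δx = 11·1 + ½·12·1² = 17 m; v ends 23 m/s.
5–6 s: v starts 23 m/s; Δx = 23·1 + ½·2·1² = 24 m; v ends 25 m/s.
6–11 s: v starts 25 m/s; Δx = 25·5 + ½·-3·5² = 87.5 m; v ends 10 m/s.
x(11) = 3 + Σ Δx = 159.5 m.

159.5 m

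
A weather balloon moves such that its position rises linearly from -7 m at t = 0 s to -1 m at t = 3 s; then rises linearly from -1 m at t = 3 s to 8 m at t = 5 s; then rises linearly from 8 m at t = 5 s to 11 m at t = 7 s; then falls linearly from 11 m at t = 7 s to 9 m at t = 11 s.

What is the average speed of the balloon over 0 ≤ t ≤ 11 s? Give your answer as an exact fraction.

Average speed = (total path length)/(elapsed time); on a piecewise-linear x-t graph the path length is Σ|Δx|.
0–3 s: |Δx| = |-1 − -7| = 6 m
3–5 s: |Δx| = |8 − -1| = 9 m
5–7 s: |Δx| = |11 − 8| = 3 m
7–11 s: |Δx| = |9 − 11| = 2 m
Total path = 20 m; average speed = 20/11 = 20/11 m/s.

20/11 m/s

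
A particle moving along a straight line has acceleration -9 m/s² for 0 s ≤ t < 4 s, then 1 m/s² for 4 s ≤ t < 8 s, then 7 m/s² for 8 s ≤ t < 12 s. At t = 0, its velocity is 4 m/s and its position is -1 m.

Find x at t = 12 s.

On each constant-a segment, Δv = aΔt and Δx = v₀Δt + ½aΔt²; chain segment to segment.
0–4 s: v starts 4 m/s; Δx = 4·4 + ½·-9·4² = -56 m; v ends -32 m/s.
4–8 s: v starts -32 m/s; Δx = -32·4 + ½·1·4² = -120 m; v ends -28 m/s.
8–12 s: v starts -28 m/s; Δx = -28·4 + ½·7·4² = -56 m; v ends 0 m/s.
x(12) = -1 + Σ Δx = -233 m.

-233 m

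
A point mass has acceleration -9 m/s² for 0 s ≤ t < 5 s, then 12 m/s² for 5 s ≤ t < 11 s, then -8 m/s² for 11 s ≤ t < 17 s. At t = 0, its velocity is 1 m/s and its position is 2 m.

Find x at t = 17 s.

-129.5 m

On each constant-a segment, Δv = aΔt and Δx = v₀Δt + ½aΔt²; chain segment to segment.
0–5 s: v starts 1 m/s; Δx = 1·5 + ½·-9·5² = -107.5 m; v ends -44 m/s.
5–11 s: v starts -44 m/s; Δx = -44·6 + ½·12·6² = -48 m; v ends 28 m/s.
11–17 s: v starts 28 m/s; Δx = 28·6 + ½·-8·6² = 24 m; v ends -20 m/s.
x(17) = 2 + Σ Δx = -129.5 m.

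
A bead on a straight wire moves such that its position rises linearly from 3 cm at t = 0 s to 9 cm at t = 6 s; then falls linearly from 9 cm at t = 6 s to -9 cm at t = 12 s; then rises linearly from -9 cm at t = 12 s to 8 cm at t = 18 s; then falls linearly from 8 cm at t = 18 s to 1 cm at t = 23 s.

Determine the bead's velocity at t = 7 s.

Velocity is the slope of the x-t graph on 6–12 s: (-9 − 9)/(12 − 6) = -3 cm/s.

-3 cm/s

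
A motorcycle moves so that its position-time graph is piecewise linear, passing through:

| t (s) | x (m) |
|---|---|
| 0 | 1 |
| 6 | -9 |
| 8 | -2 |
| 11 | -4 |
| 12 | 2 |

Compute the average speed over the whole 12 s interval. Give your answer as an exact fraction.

Average speed = (total path length)/(elapsed time); on a piecewise-linear x-t graph the path length is Σ|Δx|.
0–6 s: |Δx| = |-9 − 1| = 10 m
6–8 s: |Δx| = |-2 − -9| = 7 m
8–11 s: |Δx| = |-4 − -2| = 2 m
11–12 s: |Δx| = |2 − -4| = 6 m
Total path = 25 m; average speed = 25/12 = 25/12 m/s.

25/12 m/s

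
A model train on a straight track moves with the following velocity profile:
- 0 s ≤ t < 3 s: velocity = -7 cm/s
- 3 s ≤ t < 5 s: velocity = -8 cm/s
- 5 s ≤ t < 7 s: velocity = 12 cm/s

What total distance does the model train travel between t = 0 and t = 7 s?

61 cm

Distance (not displacement) is the total path length: add the absolute areas under v-t.
0–3 s: |-7| × 3 = 21 cm
3–5 s: |-8| × 2 = 16 cm
5–7 s: |12| × 2 = 24 cm
Total distance = 61 cm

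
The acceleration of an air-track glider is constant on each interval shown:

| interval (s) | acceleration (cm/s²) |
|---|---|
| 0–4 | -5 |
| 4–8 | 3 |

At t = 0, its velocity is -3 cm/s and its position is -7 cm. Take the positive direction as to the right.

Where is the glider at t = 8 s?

-127 cm

On each constant-a segment, Δv = aΔt and Δx = v₀Δt + ½aΔt²; chain segment to segment.
0–4 s: v starts -3 cm/s; Δx = -3·4 + ½·-5·4² = -52 cm; v ends -23 cm/s.
4–8 s: v starts -23 cm/s; Δx = -23·4 + ½·3·4² = -68 cm; v ends -11 cm/s.
x(8) = -7 + Σ Δx = -127 cm.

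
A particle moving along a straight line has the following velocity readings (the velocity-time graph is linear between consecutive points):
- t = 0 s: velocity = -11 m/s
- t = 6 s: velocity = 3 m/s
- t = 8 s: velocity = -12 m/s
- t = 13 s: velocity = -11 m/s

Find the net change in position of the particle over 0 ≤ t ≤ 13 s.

-90.5 m

Net displacement equals the area under the velocity-time graph (areas below the axis count negative).
0–6 s: ½(-11 + 3)(6) = -24 m
6–8 s: ½(3 + -12)(2) = -9 m
8–13 s: ½(-12 + -11)(5) = -57.5 m
Net displacement = -90.5 m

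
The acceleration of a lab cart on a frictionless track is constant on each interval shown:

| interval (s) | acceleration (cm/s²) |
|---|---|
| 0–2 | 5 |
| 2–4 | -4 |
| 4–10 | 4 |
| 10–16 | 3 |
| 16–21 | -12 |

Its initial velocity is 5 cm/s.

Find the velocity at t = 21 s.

Δv equals the area under the a-t graph; then v = v₀ + Δv.
0–2 s: 5 × 2 = 10 cm/s
2–4 s: -4 × 2 = -8 cm/s
4–10 s: 4 × 6 = 24 cm/s
10–16 s: 3 × 6 = 18 cm/s
16–21 s: -12 × 5 = -60 cm/s
Δv = -16 cm/s, so v(21) = 5 + (-16) = -11 cm/s.

-11 cm/s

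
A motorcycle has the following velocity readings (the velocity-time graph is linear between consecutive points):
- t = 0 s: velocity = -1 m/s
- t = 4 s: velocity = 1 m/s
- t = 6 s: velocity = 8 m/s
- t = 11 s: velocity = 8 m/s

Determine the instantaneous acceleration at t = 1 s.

0.5 m/s²

Acceleration is the slope of the v-t graph on 0–4 s: (1 − -1)/(4 − 0) = 0.5 m/s².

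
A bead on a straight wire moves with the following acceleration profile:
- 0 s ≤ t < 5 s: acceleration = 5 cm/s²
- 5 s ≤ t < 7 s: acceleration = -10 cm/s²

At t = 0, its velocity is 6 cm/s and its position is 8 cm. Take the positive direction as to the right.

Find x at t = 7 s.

142.5 cm

On each constant-a segment, Δv = aΔt and Δx = v₀Δt + ½aΔt²; chain segment to segment.
0–5 s: v starts 6 cm/s; Δx = 6·5 + ½·5·5² = 92.5 cm; v ends 31 cm/s.
5–7 s: v starts 31 cm/s; Δx = 31·2 + ½·-10·2² = 42 cm; v ends 11 cm/s.
x(7) = 8 + Σ Δx = 142.5 cm.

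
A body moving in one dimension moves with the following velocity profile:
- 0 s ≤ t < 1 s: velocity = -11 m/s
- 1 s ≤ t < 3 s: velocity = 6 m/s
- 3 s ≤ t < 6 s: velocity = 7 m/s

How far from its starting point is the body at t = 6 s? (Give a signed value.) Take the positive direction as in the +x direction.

22 m

Displacement is the signed area under the v-t curve.
0–1 s: -11 × 1 = -11 m
1–3 s: 6 × 2 = 12 m
3–6 s: 7 × 3 = 21 m
Net displacement = 22 m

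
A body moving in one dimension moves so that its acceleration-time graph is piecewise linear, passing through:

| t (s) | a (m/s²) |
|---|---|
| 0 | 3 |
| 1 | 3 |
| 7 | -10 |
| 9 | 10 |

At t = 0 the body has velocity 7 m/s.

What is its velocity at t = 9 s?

Δv equals the area under the a-t graph; then v = v₀ + Δv.
0–1 s: 3 × 1 = 3 m/s
1–7 s: ½(3 + -10)(6) = -21 m/s
7–9 s: ½(-10 + 10)(2) = 0 m/s
Δv = -18 m/s, so v(9) = 7 + (-18) = -11 m/s.

-11 m/s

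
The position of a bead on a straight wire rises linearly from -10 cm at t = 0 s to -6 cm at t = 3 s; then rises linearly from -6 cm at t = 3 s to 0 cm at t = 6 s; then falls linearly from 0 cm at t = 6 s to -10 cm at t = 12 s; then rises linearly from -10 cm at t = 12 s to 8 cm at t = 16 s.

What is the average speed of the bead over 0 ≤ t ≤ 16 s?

Average speed = (total path length)/(elapsed time); on a piecewise-linear x-t graph the path length is Σ|Δx|.
0–3 s: |Δx| = |-6 − -10| = 4 cm
3–6 s: |Δx| = |0 − -6| = 6 cm
6–12 s: |Δx| = |-10 − 0| = 10 cm
12–16 s: |Δx| = |8 − -10| = 18 cm
Total path = 38 cm; average speed = 38/16 = 2.375 cm/s.

2.375 cm/s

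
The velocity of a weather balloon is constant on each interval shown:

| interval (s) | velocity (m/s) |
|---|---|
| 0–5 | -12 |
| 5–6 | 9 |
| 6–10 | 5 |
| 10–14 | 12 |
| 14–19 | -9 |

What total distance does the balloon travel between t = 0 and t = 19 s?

Total distance travelled is ∫|v| dt — sum the magnitudes of each area piece.
0–5 s: |-12| × 5 = 60 m
5–6 s: |9| × 1 = 9 m
6–10 s: |5| × 4 = 20 m
10–14 s: |12| × 4 = 48 m
14–19 s: |-9| × 5 = 45 m
Total distance = 182 m

182 m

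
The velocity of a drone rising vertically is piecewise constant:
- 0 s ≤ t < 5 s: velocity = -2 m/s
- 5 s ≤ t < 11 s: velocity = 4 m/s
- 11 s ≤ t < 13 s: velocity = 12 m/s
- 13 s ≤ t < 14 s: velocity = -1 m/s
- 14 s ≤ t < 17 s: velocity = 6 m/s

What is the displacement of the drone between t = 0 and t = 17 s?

Net displacement equals the area under the velocity-time graph (areas below the axis count negative).
0–5 s: -2 × 5 = -10 m
5–11 s: 4 × 6 = 24 m
11–13 s: 12 × 2 = 24 m
13–14 s: -1 × 1 = -1 m
14–17 s: 6 × 3 = 18 m
Net displacement = 55 m

55 m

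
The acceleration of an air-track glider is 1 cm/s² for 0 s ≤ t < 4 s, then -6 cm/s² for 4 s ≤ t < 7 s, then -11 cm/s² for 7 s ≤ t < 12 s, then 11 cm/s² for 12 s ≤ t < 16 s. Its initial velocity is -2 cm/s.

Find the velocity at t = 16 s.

-27 cm/s

Δv equals the area under the a-t graph; then v = v₀ + Δv.
0–4 s: 1 × 4 = 4 cm/s
4–7 s: -6 × 3 = -18 cm/s
7–12 s: -11 × 5 = -55 cm/s
12–16 s: 11 × 4 = 44 cm/s
Δv = -25 cm/s, so v(16) = -2 + (-25) = -27 cm/s.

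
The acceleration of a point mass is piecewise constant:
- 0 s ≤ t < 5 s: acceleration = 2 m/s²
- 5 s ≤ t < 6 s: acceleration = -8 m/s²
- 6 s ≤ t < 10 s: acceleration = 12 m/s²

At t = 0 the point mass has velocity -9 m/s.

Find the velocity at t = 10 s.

41 m/s

Δv equals the area under the a-t graph; then v = v₀ + Δv.
0–5 s: 2 × 5 = 10 m/s
5–6 s: -8 × 1 = -8 m/s
6–10 s: 12 × 4 = 48 m/s
Δv = 50 m/s, so v(10) = -9 + (50) = 41 m/s.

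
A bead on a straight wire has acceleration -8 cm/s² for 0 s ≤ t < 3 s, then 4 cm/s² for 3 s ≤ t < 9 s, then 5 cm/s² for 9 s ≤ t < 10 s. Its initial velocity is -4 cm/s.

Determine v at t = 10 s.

Δv equals the area under the a-t graph; then v = v₀ + Δv.
0–3 s: -8 × 3 = -24 cm/s
3–9 s: 4 × 6 = 24 cm/s
9–10 s: 5 × 1 = 5 cm/s
Δv = 5 cm/s, so v(10) = -4 + (5) = 1 cm/s.

1 cm/s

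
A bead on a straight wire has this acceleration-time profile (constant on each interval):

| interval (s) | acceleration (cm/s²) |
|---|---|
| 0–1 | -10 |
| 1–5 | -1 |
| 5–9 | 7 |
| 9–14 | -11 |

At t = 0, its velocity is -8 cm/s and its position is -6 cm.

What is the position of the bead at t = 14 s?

-238.5 cm

On each constant-a segment, Δv = aΔt and Δx = v₀Δt + ½aΔt²; chain segment to segment.
0–1 s: v starts -8 cm/s; Δx = -8·1 + ½·-10·1² = -13 cm; v ends -18 cm/s.
1–5 s: v starts -18 cm/s; Δx = -18·4 + ½·-1·4² = -80 cm; v ends -22 cm/s.
5–9 s: v starts -22 cm/s; Δx = -22·4 + ½·7·4² = -32 cm; v ends 6 cm/s.
9–14 s: v starts 6 cm/s; Δx = 6·5 + ½·-11·5² = -107.5 cm; v ends -49 cm/s.
x(14) = -6 + Σ Δx = -238.5 cm.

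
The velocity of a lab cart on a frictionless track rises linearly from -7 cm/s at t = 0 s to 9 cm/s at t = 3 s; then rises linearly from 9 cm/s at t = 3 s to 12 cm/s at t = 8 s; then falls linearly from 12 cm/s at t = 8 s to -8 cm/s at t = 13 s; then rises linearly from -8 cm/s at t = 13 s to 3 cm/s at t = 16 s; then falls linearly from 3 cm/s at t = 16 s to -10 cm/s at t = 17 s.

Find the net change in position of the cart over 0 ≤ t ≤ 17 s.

54.5 cm

Displacement is the signed area under the v-t curve.
0–3 s: ½(-7 + 9)(3) = 3 cm
3–8 s: ½(9 + 12)(5) = 52.5 cm
8–13 s: ½(12 + -8)(5) = 10 cm
13–16 s: ½(-8 + 3)(3) = -7.5 cm
16–17 s: ½(3 + -10)(1) = -3.5 cm
Net displacement = 54.5 cm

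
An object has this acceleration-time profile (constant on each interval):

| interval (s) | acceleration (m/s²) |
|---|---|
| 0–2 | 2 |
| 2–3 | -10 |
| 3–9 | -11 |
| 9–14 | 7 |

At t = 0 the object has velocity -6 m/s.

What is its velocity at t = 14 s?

-43 m/s

Δv equals the area under the a-t graph; then v = v₀ + Δv.
0–2 s: 2 × 2 = 4 m/s
2–3 s: -10 × 1 = -10 m/s
3–9 s: -11 × 6 = -66 m/s
9–14 s: 7 × 5 = 35 m/s
Δv = -37 m/s, so v(14) = -6 + (-37) = -43 m/s.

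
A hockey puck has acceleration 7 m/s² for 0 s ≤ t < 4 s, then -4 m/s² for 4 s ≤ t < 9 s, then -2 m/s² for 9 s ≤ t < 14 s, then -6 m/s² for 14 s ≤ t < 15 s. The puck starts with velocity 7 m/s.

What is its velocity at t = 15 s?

Δv equals the area under the a-t graph; then v = v₀ + Δv.
0–4 s: 7 × 4 = 28 m/s
4–9 s: -4 × 5 = -20 m/s
9–14 s: -2 × 5 = -10 m/s
14–15 s: -6 × 1 = -6 m/s
Δv = -8 m/s, so v(15) = 7 + (-8) = -1 m/s.

-1 m/s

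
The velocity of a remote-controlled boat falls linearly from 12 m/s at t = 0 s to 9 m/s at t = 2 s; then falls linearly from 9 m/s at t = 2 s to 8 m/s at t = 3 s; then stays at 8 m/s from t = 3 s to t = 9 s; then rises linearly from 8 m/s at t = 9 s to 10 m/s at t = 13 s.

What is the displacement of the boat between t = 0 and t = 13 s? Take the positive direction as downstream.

113.5 m

Net displacement equals the area under the velocity-time graph (areas below the axis count negative).
0–2 s: ½(12 + 9)(2) = 21 m
2–3 s: ½(9 + 8)(1) = 8.5 m
3–9 s: 8 × 6 = 48 m
9–13 s: ½(8 + 10)(4) = 36 m
Net displacement = 113.5 m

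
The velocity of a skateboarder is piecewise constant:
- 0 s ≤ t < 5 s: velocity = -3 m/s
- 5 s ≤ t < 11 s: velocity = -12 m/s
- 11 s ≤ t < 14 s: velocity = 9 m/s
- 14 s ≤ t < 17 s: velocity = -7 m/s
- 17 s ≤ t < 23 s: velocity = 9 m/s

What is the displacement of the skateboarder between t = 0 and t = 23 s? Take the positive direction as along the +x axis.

-27 m

Displacement is the signed area under the v-t curve.
0–5 s: -3 × 5 = -15 m
5–11 s: -12 × 6 = -72 m
11–14 s: 9 × 3 = 27 m
14–17 s: -7 × 3 = -21 m
17–23 s: 9 × 6 = 54 m
Net displacement = -27 m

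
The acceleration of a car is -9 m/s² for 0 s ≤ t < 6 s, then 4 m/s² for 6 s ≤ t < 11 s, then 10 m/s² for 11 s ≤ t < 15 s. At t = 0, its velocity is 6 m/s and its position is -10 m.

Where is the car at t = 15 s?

-358 m

On each constant-a segment, Δv = aΔt and Δx = v₀Δt + ½aΔt²; chain segment to segment.
0–6 s: v starts 6 m/s; Δx = 6·6 + ½·-9·6² = -126 m; v ends -48 m/s.
6–11 s: v starts -48 m/s; Δx = -48·5 + ½·4·5² = -190 m; v ends -28 m/s.
11–15 s: v starts -28 m/s; Δx = -28·4 + ½·10·4² = -32 m; v ends 12 m/s.
x(15) = -10 + Σ Δx = -358 m.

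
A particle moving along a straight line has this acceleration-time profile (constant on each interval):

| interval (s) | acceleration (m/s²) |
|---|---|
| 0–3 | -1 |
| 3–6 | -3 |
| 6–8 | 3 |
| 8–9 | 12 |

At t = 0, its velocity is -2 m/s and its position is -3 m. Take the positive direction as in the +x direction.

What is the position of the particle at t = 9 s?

On each constant-a segment, Δv = aΔt and Δx = v₀Δt + ½aΔt²; chain segment to segment.
0–3 s: v starts -2 m/s; Δx = -2·3 + ½·-1·3² = -10.5 m; v ends -5 m/s.
3–6 s: v starts -5 m/s; Δx = -5·3 + ½·-3·3² = -28.5 m; v ends -14 m/s.
6–8 s: v starts -14 m/s; Δx = -14·2 + ½·3·2² = -22 m; v ends -8 m/s.
8–9 s: v starts -8 m/s; Δx = -8·1 + ½·12·1² = -2 m; v ends 4 m/s.
x(9) = -3 + Σ Δx = -66 m.

-66 m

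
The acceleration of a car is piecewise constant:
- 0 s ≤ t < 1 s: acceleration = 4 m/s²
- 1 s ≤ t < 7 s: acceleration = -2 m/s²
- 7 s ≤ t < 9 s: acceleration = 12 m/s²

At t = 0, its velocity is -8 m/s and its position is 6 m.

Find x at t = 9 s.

On each constant-a segment, Δv = aΔt and Δx = v₀Δt + ½aΔt²; chain segment to segment.
0–1 s: v starts -8 m/s; Δx = -8·1 + ½·4·1² = -6 m; v ends -4 m/s.
1–7 s: v starts -4 m/s; Δx = -4·6 + ½·-2·6² = -60 m; v ends -16 m/s.
7–9 s: v starts -16 m/s; Δx = -16·2 + ½·12·2² = -8 m; v ends 8 m/s.
x(9) = 6 + Σ Δx = -68 m.

-68 m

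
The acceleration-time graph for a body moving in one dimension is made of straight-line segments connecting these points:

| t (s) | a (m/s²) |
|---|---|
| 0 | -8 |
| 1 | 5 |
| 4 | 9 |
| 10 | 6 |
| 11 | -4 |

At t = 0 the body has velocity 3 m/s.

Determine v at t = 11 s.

68.5 m/s

Δv equals the area under the a-t graph; then v = v₀ + Δv.
0–1 s: ½(-8 + 5)(1) = -1.5 m/s
1–4 s: ½(5 + 9)(3) = 21 m/s
4–10 s: ½(9 + 6)(6) = 45 m/s
10–11 s: ½(6 + -4)(1) = 1 m/s
Δv = 65.5 m/s, so v(11) = 3 + (65.5) = 68.5 m/s.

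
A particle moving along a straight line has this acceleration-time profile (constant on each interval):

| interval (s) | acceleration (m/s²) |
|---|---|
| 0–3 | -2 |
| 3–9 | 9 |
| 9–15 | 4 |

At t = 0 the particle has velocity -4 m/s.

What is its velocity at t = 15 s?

68 m/s

Δv equals the area under the a-t graph; then v = v₀ + Δv.
0–3 s: -2 × 3 = -6 m/s
3–9 s: 9 × 6 = 54 m/s
9–15 s: 4 × 6 = 24 m/s
Δv = 72 m/s, so v(15) = -4 + (72) = 68 m/s.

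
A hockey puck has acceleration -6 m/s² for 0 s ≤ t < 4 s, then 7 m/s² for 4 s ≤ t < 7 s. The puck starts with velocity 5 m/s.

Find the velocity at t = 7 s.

2 m/s

Δv equals the area under the a-t graph; then v = v₀ + Δv.
0–4 s: -6 × 4 = -24 m/s
4–7 s: 7 × 3 = 21 m/s
Δv = -3 m/s, so v(7) = 5 + (-3) = 2 m/s.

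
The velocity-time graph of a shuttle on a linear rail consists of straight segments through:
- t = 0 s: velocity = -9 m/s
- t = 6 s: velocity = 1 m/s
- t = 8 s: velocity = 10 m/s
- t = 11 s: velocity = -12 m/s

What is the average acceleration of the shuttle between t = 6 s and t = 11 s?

-2.6 m/s²

Average acceleration = Δv/Δt = (-12 − 1)/(11 − 6) = -2.6 m/s².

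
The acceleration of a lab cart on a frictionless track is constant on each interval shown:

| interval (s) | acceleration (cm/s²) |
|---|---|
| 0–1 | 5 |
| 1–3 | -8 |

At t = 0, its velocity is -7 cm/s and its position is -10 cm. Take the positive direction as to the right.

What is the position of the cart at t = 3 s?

On each constant-a segment, Δv = aΔt and Δx = v₀Δt + ½aΔt²; chain segment to segment.
0–1 s: v starts -7 cm/s; Δx = -7·1 + ½·5·1² = -4.5 cm; v ends -2 cm/s.
1–3 s: v starts -2 cm/s; Δx = -2·2 + ½·-8·2² = -20 cm; v ends -18 cm/s.
x(3) = -10 + Σ Δx = -34.5 cm.

-34.5 cm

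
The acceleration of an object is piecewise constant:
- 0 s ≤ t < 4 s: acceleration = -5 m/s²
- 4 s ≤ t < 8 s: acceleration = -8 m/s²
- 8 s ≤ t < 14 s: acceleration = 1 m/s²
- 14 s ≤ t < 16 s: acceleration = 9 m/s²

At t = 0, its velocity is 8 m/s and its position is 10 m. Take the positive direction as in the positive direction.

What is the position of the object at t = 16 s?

-414 m

On each constant-a segment, Δv = aΔt and Δx = v₀Δt + ½aΔt²; chain segment to segment.
0–4 s: v starts 8 m/s; Δx = 8·4 + ½·-5·4² = -8 m; v ends -12 m/s.
4–8 s: v starts -12 m/s; Δx = -12·4 + ½·-8·4² = -112 m; v ends -44 m/s.
8–14 s: v starts -44 m/s; Δx = -44·6 + ½·1·6² = -246 m; v ends -38 m/s.
14–16 s: v starts -38 m/s; Δx = -38·2 + ½·9·2² = -58 m; v ends -20 m/s.
x(16) = 10 + Σ Δx = -414 m.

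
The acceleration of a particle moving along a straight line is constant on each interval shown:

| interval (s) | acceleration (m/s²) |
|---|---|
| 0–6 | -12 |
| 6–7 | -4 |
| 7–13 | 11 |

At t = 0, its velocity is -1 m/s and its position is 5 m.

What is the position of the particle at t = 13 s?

On each constant-a segment, Δv = aΔt and Δx = v₀Δt + ½aΔt²; chain segment to segment.
0–6 s: v starts -1 m/s; Δx = -1·6 + ½·-12·6² = -222 m; v ends -73 m/s.
6–7 s: v starts -73 m/s; Δx = -73·1 + ½·-4·1² = -75 m; v ends -77 m/s.
7–13 s: v starts -77 m/s; Δx = -77·6 + ½·11·6² = -264 m; v ends -11 m/s.
x(13) = 5 + Σ Δx = -556 m.

-556 m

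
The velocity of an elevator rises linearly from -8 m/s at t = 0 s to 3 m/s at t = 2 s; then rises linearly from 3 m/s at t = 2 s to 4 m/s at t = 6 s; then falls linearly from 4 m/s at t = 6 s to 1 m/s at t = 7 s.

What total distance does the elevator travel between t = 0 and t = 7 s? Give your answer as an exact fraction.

509/22 m

Total distance travelled is ∫|v| dt — sum the magnitudes of each area piece.
0–2 s: v = 0 at t = 16/11 s; triangle areas 64/11 + 9/11 = 73/11 m
2–6 s: |½(3 + 4)(4)| = 14 m
6–7 s: |½(4 + 1)(1)| = 2.5 m
Total distance = 509/22 m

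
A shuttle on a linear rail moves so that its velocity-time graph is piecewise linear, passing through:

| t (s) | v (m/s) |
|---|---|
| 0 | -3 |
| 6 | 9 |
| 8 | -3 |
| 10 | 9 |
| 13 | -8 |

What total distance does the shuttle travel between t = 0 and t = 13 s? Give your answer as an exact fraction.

855/17 m

Total distance travelled is ∫|v| dt — sum the magnitudes of each area piece.
0–6 s: v = 0 at t = 1.5 s; triangle areas 2.25 + 20.25 = 22.5 m
6–8 s: v = 0 at t = 7.5 s; triangle areas 6.75 + 0.75 = 7.5 m
8–10 s: v = 0 at t = 8.5 s; triangle areas 0.75 + 6.75 = 7.5 m
10–13 s: v = 0 at t = 197/17 s; triangle areas 243/34 + 96/17 = 435/34 m
Total distance = 855/17 m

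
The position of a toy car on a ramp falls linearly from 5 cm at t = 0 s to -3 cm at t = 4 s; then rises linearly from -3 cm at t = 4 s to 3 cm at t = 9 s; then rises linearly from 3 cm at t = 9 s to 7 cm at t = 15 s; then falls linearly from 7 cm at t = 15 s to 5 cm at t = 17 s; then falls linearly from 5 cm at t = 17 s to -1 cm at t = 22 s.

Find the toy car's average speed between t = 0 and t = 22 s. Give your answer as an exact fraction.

Average speed = (total path length)/(elapsed time); on a piecewise-linear x-t graph the path length is Σ|Δx|.
0–4 s: |Δx| = |-3 − 5| = 8 cm
4–9 s: |Δx| = |3 − -3| = 6 cm
9–15 s: |Δx| = |7 − 3| = 4 cm
15–17 s: |Δx| = |5 − 7| = 2 cm
17–22 s: |Δx| = |-1 − 5| = 6 cm
Total path = 26 cm; average speed = 26/22 = 13/11 cm/s.

13/11 cm/s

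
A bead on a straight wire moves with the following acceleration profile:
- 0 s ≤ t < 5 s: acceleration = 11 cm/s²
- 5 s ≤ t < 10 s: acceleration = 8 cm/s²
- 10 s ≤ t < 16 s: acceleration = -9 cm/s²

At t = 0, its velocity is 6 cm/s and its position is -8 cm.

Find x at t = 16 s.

1008.5 cm

On each constant-a segment, Δv = aΔt and Δx = v₀Δt + ½aΔt²; chain segment to segment.
0–5 s: v starts 6 cm/s; Δx = 6·5 + ½·11·5² = 167.5 cm; v ends 61 cm/s.
5–10 s: v starts 61 cm/s; Δx = 61·5 + ½·8·5² = 405 cm; v ends 101 cm/s.
10–16 s: v starts 101 cm/s; Δx = 101·6 + ½·-9·6² = 444 cm; v ends 47 cm/s.
x(16) = -8 + Σ Δx = 1008.5 cm.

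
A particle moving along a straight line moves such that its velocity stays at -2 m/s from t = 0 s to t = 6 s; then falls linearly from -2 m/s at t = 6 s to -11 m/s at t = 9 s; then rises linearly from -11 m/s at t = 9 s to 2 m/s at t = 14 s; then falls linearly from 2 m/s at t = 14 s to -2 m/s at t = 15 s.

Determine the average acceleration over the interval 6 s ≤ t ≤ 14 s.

Average acceleration = Δv/Δt = (2 − -2)/(14 − 6) = 0.5 m/s².

0.5 m/s²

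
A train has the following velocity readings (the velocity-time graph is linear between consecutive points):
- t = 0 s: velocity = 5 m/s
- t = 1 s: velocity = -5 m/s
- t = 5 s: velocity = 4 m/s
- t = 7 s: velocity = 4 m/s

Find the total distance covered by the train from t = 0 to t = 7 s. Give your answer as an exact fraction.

Distance (not displacement) is the total path length: add the absolute areas under v-t.
0–1 s: v = 0 at t = 0.5 s; triangle areas 1.25 + 1.25 = 2.5 m
1–5 s: v = 0 at t = 29/9 s; triangle areas 50/9 + 32/9 = 82/9 m
5–7 s: |4| × 2 = 8 m
Total distance = 353/18 m

353/18 m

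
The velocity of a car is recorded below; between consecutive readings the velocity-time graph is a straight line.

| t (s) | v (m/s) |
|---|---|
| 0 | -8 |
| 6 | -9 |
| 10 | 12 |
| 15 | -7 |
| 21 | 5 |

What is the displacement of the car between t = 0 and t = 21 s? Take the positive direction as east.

-38.5 m

Net displacement equals the area under the velocity-time graph (areas below the axis count negative).
0–6 s: ½(-8 + -9)(6) = -51 m
6–10 s: ½(-9 + 12)(4) = 6 m
10–15 s: ½(12 + -7)(5) = 12.5 m
15–21 s: ½(-7 + 5)(6) = -6 m
Net displacement = -38.5 m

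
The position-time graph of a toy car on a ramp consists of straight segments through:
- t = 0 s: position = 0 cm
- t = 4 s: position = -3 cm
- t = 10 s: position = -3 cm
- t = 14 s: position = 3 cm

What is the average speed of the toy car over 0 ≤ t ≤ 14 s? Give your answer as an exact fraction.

9/14 cm/s

Average speed = (total path length)/(elapsed time); on a piecewise-linear x-t graph the path length is Σ|Δx|.
0–4 s: |Δx| = |-3 − 0| = 3 cm
4–10 s: |Δx| = |-3 − -3| = 0 cm
10–14 s: |Δx| = |3 − -3| = 6 cm
Total path = 9 cm; average speed = 9/14 = 9/14 cm/s.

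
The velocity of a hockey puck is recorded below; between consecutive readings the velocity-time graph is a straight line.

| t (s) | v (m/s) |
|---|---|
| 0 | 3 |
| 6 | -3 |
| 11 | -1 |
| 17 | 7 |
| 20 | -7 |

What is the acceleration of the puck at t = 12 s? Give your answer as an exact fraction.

Acceleration is the slope of the v-t graph on 11–17 s: (7 − -1)/(17 − 11) = 4/3 m/s².

4/3 m/s²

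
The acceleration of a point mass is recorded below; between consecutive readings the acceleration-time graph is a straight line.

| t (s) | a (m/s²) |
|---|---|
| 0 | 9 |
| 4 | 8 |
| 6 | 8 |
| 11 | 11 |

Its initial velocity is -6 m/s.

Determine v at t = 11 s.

Δv equals the area under the a-t graph; then v = v₀ + Δv.
0–4 s: ½(9 + 8)(4) = 34 m/s
4–6 s: 8 × 2 = 16 m/s
6–11 s: ½(8 + 11)(5) = 47.5 m/s
Δv = 97.5 m/s, so v(11) = -6 + (97.5) = 91.5 m/s.

91.5 m/s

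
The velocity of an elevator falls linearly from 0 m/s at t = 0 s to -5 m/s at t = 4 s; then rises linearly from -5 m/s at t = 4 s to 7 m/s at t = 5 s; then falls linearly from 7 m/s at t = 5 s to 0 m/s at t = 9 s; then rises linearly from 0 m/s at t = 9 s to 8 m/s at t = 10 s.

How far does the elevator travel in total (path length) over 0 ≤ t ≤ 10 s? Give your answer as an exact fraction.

Distance (not displacement) is the total path length: add the absolute areas under v-t.
0–4 s: |½(0 + -5)(4)| = 10 m
4–5 s: v = 0 at t = 53/12 s; triangle areas 25/24 + 49/24 = 37/12 m
5–9 s: |½(7 + 0)(4)| = 14 m
9–10 s: |½(0 + 8)(1)| = 4 m
Total distance = 373/12 m

373/12 m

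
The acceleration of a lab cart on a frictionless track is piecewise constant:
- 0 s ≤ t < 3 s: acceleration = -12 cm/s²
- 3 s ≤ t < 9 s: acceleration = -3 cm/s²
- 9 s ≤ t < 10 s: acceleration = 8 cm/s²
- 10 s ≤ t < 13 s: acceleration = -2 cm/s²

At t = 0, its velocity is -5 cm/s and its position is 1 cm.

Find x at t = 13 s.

On each constant-a segment, Δv = aΔt and Δx = v₀Δt + ½aΔt²; chain segment to segment.
0–3 s: v starts -5 cm/s; Δx = -5·3 + ½·-12·3² = -69 cm; v ends -41 cm/s.
3–9 s: v starts -41 cm/s; Δx = -41·6 + ½·-3·6² = -300 cm; v ends -59 cm/s.
9–10 s: v starts -59 cm/s; Δx = -59·1 + ½·8·1² = -55 cm; v ends -51 cm/s.
10–13 s: v starts -51 cm/s; Δx = -51·3 + ½·-2·3² = -162 cm; v ends -57 cm/s.
x(13) = 1 + Σ Δx = -585 cm.

-585 cm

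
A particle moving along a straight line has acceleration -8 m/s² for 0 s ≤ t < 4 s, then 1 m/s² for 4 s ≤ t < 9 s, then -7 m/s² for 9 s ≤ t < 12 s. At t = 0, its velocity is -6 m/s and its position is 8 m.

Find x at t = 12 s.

-388 m

On each constant-a segment, Δv = aΔt and Δx = v₀Δt + ½aΔt²; chain segment to segment.
0–4 s: v starts -6 m/s; Δx = -6·4 + ½·-8·4² = -88 m; v ends -38 m/s.
4–9 s: v starts -38 m/s; Δx = -38·5 + ½·1·5² = -177.5 m; v ends -33 m/s.
9–12 s: v starts -33 m/s; Δx = -33·3 + ½·-7·3² = -130.5 m; v ends -54 m/s.
x(12) = 8 + Σ Δx = -388 m.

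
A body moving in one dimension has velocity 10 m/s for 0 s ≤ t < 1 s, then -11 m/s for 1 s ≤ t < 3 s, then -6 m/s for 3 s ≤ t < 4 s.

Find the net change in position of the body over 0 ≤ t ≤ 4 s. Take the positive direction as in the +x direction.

Displacement is the signed area under the v-t curve.
0–1 s: 10 × 1 = 10 m
1–3 s: -11 × 2 = -22 m
3–4 s: -6 × 1 = -6 m
Net displacement = -18 m

-18 m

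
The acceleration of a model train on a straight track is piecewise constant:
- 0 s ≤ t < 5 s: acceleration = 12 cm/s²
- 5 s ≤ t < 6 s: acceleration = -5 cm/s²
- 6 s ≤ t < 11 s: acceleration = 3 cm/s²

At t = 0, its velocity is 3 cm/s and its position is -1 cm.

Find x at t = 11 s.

On each constant-a segment, Δv = aΔt and Δx = v₀Δt + ½aΔt²; chain segment to segment.
0–5 s: v starts 3 cm/s; Δx = 3·5 + ½·12·5² = 165 cm; v ends 63 cm/s.
5–6 s: v starts 63 cm/s; Δx = 63·1 + ½·-5·1² = 60.5 cm; v ends 58 cm/s.
6–11 s: v starts 58 cm/s; Δx = 58·5 + ½·3·5² = 327.5 cm; v ends 73 cm/s.
x(11) = -1 + Σ Δx = 552 cm.

552 cm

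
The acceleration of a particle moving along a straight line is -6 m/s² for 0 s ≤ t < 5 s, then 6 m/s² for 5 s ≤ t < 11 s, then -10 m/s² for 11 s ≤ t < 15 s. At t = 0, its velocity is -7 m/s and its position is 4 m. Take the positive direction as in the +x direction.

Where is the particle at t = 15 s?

On each constant-a segment, Δv = aΔt and Δx = v₀Δt + ½aΔt²; chain segment to segment.
0–5 s: v starts -7 m/s; Δx = -7·5 + ½·-6·5² = -110 m; v ends -37 m/s.
5–11 s: v starts -37 m/s; Δx = -37·6 + ½·6·6² = -114 m; v ends -1 m/s.
11–15 s: v starts -1 m/s; Δx = -1·4 + ½·-10·4² = -84 m; v ends -41 m/s.
x(15) = 4 + Σ Δx = -304 m.

-304 m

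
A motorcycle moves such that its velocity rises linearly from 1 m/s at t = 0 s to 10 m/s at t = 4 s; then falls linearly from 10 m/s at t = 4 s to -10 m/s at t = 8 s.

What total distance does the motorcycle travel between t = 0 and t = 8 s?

42 m

Total distance travelled is ∫|v| dt — sum the magnitudes of each area piece.
0–4 s: |½(1 + 10)(4)| = 22 m
4–8 s: v = 0 at t = 6 s; triangle areas 10 + 10 = 20 m
Total distance = 42 m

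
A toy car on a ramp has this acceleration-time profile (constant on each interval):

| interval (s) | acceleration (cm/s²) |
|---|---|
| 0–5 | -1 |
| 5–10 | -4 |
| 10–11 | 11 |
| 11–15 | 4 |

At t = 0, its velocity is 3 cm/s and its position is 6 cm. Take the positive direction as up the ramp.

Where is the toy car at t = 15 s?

-80 cm

On each constant-a segment, Δv = aΔt and Δx = v₀Δt + ½aΔt²; chain segment to segment.
0–5 s: v starts 3 cm/s; Δx = 3·5 + ½·-1·5² = 2.5 cm; v ends -2 cm/s.
5–10 s: v starts -2 cm/s; Δx = -2·5 + ½·-4·5² = -60 cm; v ends -22 cm/s.
10–11 s: v starts -22 cm/s; Δx = -22·1 + ½·11·1² = -16.5 cm; v ends -11 cm/s.
11–15 s: v starts -11 cm/s; Δx = -11·4 + ½·4·4² = -12 cm; v ends 5 cm/s.
x(15) = 6 + Σ Δx = -80 cm.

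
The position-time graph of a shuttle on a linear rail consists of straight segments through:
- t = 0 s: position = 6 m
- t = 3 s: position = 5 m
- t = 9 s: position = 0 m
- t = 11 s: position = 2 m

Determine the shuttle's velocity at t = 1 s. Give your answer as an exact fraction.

-1/3 m/s

Velocity is the slope of the x-t graph on 0–3 s: (5 − 6)/(3 − 0) = -1/3 m/s.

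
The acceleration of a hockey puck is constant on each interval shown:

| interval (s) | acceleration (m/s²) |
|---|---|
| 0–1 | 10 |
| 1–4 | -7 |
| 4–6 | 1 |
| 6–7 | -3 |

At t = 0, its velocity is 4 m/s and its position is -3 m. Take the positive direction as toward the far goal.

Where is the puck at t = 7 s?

On each constant-a segment, Δv = aΔt and Δx = v₀Δt + ½aΔt²; chain segment to segment.
0–1 s: v starts 4 m/s; Δx = 4·1 + ½·10·1² = 9 m; v ends 14 m/s.
1–4 s: v starts 14 m/s; Δx = 14·3 + ½·-7·3² = 10.5 m; v ends -7 m/s.
4–6 s: v starts -7 m/s; Δx = -7·2 + ½·1·2² = -12 m; v ends -5 m/s.
6–7 s: v starts -5 m/s; Δx = -5·1 + ½·-3·1² = -6.5 m; v ends -8 m/s.
x(7) = -3 + Σ Δx = -2 m.

-2 m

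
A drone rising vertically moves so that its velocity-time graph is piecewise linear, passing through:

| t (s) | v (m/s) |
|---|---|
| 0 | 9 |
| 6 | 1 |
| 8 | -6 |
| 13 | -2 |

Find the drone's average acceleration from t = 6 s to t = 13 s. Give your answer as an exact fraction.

Average acceleration = Δv/Δt = (-2 − 1)/(13 − 6) = -3/7 m/s².

-3/7 m/s²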